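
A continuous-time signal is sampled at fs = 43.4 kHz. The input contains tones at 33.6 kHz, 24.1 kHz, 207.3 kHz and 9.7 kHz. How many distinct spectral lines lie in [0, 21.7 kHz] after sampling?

fs/2 = 21.7 kHz.
33.6 kHz > fs/2 = 21.7 kHz, folds to fs − 33.6 kHz = 9.8 kHz.
24.1 kHz > fs/2 = 21.7 kHz, folds to fs − 24.1 kHz = 19.3 kHz.
207.3 kHz mod fs = 33.7 kHz.
33.7 kHz > fs/2 = 21.7 kHz, folds to fs − 33.7 kHz = 9.7 kHz.
9.7 kHz ≤ fs/2 = 21.7 kHz, passes unchanged.
Distinct values: {9.7 kHz, 9.8 kHz, 19.3 kHz} → 3.

3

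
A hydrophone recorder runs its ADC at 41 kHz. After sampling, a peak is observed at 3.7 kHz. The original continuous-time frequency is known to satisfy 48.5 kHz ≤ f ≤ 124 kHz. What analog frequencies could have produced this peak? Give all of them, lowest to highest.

78.3 kHz, 85.7 kHz, 119.3 kHz

Frequencies that alias to 3.7 kHz are k·fs ± 3.7 kHz for integer k ≥ 0.
k=0: 3.7 kHz.
k=1: 37.3 kHz, 44.7 kHz.
k=2: 78.3 kHz, 85.7 kHz.
k=3: 119.3 kHz, 126.7 kHz.
k=4: 160.3 kHz, 167.7 kHz.
Within [48.5 kHz, 124 kHz]: 78.3 kHz, 85.7 kHz, 119.3 kHz.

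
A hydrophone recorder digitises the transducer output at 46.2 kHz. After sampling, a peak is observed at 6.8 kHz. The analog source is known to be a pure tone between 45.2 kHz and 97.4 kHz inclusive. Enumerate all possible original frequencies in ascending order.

53 kHz, 85.6 kHz

Frequencies that alias to 6.8 kHz are k·fs ± 6.8 kHz for integer k ≥ 0.
k=0: 6.8 kHz.
k=1: 39.4 kHz, 53 kHz.
k=2: 85.6 kHz, 99.2 kHz.
k=3: 131.8 kHz, 145.4 kHz.
Within [45.2 kHz, 97.4 kHz]: 53 kHz, 85.6 kHz.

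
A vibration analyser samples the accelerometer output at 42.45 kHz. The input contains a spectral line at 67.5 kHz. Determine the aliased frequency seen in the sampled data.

67.5 kHz mod fs = 25.05 kHz.
25.05 kHz > fs/2 = 21.225 kHz, folds to fs − 25.05 kHz = 17.4 kHz.

17.4 kHz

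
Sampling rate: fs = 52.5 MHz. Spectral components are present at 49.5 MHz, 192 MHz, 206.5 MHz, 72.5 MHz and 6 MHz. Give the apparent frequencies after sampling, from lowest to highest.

3 MHz, 3.5 MHz, 6 MHz, 18 MHz, 20 MHz

fs/2 = 26.25 MHz.
49.5 MHz > fs/2 = 26.25 MHz, folds to fs − 49.5 MHz = 3 MHz.
192 MHz mod fs = 34.5 MHz.
34.5 MHz > fs/2 = 26.25 MHz, folds to fs − 34.5 MHz = 18 MHz.
206.5 MHz mod fs = 49 MHz.
49 MHz > fs/2 = 26.25 MHz, folds to fs − 49 MHz = 3.5 MHz.
72.5 MHz mod fs = 20 MHz.
20 MHz ≤ fs/2 = 26.25 MHz, appears at 20 MHz.
6 MHz ≤ fs/2 = 26.25 MHz, passes unchanged.
Distinct values: {3 MHz, 3.5 MHz, 6 MHz, 18 MHz, 20 MHz}.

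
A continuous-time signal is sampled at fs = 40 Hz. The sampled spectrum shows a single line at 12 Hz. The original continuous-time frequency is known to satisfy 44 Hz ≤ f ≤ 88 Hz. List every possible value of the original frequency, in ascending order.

52 Hz, 68 Hz

Frequencies that alias to 12 Hz are k·fs ± 12 Hz for integer k ≥ 0.
k=0: 12 Hz.
k=1: 28 Hz, 52 Hz.
k=2: 68 Hz, 92 Hz.
k=3: 108 Hz, 132 Hz.
Within [44 Hz, 88 Hz]: 52 Hz, 68 Hz.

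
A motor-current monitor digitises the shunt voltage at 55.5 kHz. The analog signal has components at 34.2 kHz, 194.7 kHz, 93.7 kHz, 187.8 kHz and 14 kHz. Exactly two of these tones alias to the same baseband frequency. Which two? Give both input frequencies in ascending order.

34.2 kHz, 187.8 kHz

fs/2 = 27.75 kHz.
34.2 kHz > fs/2 = 27.75 kHz, folds to fs − 34.2 kHz = 21.3 kHz.
194.7 kHz mod fs = 28.2 kHz.
28.2 kHz > fs/2 = 27.75 kHz, folds to fs − 28.2 kHz = 27.3 kHz.
93.7 kHz mod fs = 38.2 kHz.
38.2 kHz > fs/2 = 27.75 kHz, folds to fs − 38.2 kHz = 17.3 kHz.
187.8 kHz mod fs = 21.3 kHz.
21.3 kHz ≤ fs/2 = 27.75 kHz, appears at 21.3 kHz.
14 kHz ≤ fs/2 = 27.75 kHz, passes unchanged.
34.2 kHz and 187.8 kHz both map to 21.3 kHz.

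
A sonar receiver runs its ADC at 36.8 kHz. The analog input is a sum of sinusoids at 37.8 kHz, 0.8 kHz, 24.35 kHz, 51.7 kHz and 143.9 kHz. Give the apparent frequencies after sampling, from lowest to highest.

0.8 kHz, 1 kHz, 3.3 kHz, 12.45 kHz, 14.9 kHz

fs/2 = 18.4 kHz.
37.8 kHz mod fs = 1 kHz.
1 kHz ≤ fs/2 = 18.4 kHz, appears at 1 kHz.
0.8 kHz ≤ fs/2 = 18.4 kHz, passes unchanged.
24.35 kHz > fs/2 = 18.4 kHz, folds to fs − 24.35 kHz = 12.45 kHz.
51.7 kHz mod fs = 14.9 kHz.
14.9 kHz ≤ fs/2 = 18.4 kHz, appears at 14.9 kHz.
143.9 kHz mod fs = 33.5 kHz.
33.5 kHz > fs/2 = 18.4 kHz, folds to fs − 33.5 kHz = 3.3 kHz.
Distinct values: {0.8 kHz, 1 kHz, 3.3 kHz, 12.45 kHz, 14.9 kHz}.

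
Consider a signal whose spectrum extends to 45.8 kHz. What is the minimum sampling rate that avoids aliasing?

91.6 kHz

Nyquist rate = 2 × 45.8 kHz = 91.6 kHz.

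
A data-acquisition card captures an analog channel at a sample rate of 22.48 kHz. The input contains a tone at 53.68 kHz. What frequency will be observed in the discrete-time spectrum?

8.72 kHz

53.68 kHz mod fs = 8.72 kHz.
8.72 kHz ≤ fs/2 = 11.24 kHz, appears at 8.72 kHz.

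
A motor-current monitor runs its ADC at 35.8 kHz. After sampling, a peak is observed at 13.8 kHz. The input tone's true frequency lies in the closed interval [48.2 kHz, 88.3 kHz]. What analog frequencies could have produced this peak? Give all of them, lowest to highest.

Frequencies that alias to 13.8 kHz are k·fs ± 13.8 kHz for integer k ≥ 0.
k=0: 13.8 kHz.
k=1: 22 kHz, 49.6 kHz.
k=2: 57.8 kHz, 85.4 kHz.
k=3: 93.6 kHz, 121.2 kHz.
Within [48.2 kHz, 88.3 kHz]: 49.6 kHz, 57.8 kHz, 85.4 kHz.

49.6 kHz, 57.8 kHz, 85.4 kHz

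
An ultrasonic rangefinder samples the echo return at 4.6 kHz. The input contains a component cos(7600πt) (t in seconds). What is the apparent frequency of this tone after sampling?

ω = 7600π rad/s → f = ω/(2π) = 3800 Hz = 3.8 kHz.
3.8 kHz > fs/2 = 2.3 kHz, folds to fs − 3.8 kHz = 0.8 kHz.

0.8 kHz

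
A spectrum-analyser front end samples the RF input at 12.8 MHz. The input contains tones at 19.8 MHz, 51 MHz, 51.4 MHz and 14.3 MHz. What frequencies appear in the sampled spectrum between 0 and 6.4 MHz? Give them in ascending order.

0.2 MHz, 1.5 MHz, 5.8 MHz

fs/2 = 6.4 MHz.
19.8 MHz mod fs = 7 MHz.
7 MHz > fs/2 = 6.4 MHz, folds to fs − 7 MHz = 5.8 MHz.
51 MHz mod fs = 12.6 MHz.
12.6 MHz > fs/2 = 6.4 MHz, folds to fs − 12.6 MHz = 0.2 MHz.
51.4 MHz mod fs = 0.2 MHz.
0.2 MHz ≤ fs/2 = 6.4 MHz, appears at 0.2 MHz.
14.3 MHz mod fs = 1.5 MHz.
1.5 MHz ≤ fs/2 = 6.4 MHz, appears at 1.5 MHz.
Distinct values: {0.2 MHz, 1.5 MHz, 5.8 MHz}.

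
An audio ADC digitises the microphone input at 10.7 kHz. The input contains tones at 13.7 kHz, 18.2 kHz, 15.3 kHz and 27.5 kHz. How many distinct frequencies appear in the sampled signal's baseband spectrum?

fs/2 = 5.35 kHz.
13.7 kHz mod fs = 3 kHz.
3 kHz ≤ fs/2 = 5.35 kHz, appears at 3 kHz.
18.2 kHz mod fs = 7.5 kHz.
7.5 kHz > fs/2 = 5.35 kHz, folds to fs − 7.5 kHz = 3.2 kHz.
15.3 kHz mod fs = 4.6 kHz.
4.6 kHz ≤ fs/2 = 5.35 kHz, appears at 4.6 kHz.
27.5 kHz mod fs = 6.1 kHz.
6.1 kHz > fs/2 = 5.35 kHz, folds to fs − 6.1 kHz = 4.6 kHz.
Distinct values: {3 kHz, 3.2 kHz, 4.6 kHz} → 3.

3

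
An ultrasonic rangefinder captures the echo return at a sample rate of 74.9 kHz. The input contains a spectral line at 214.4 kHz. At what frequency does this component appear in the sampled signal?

214.4 kHz mod fs = 64.6 kHz.
64.6 kHz > fs/2 = 37.45 kHz, folds to fs − 64.6 kHz = 10.3 kHz.

10.3 kHz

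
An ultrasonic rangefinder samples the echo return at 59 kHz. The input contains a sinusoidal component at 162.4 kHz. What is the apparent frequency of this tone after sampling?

162.4 kHz mod fs = 44.4 kHz.
44.4 kHz > fs/2 = 29.5 kHz, folds to fs − 44.4 kHz = 14.6 kHz.

14.6 kHz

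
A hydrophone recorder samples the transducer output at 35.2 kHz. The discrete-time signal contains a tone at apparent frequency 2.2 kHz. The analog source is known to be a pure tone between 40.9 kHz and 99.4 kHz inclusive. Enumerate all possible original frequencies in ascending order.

68.2 kHz, 72.6 kHz

Frequencies that alias to 2.2 kHz are k·fs ± 2.2 kHz for integer k ≥ 0.
k=0: 2.2 kHz.
k=1: 33 kHz, 37.4 kHz.
k=2: 68.2 kHz, 72.6 kHz.
k=3: 103.4 kHz, 107.8 kHz.
Within [40.9 kHz, 99.4 kHz]: 68.2 kHz, 72.6 kHz.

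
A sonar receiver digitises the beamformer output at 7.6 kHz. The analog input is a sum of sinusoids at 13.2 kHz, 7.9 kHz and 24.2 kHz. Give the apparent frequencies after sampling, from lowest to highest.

fs/2 = 3.8 kHz.
13.2 kHz mod fs = 5.6 kHz.
5.6 kHz > fs/2 = 3.8 kHz, folds to fs − 5.6 kHz = 2 kHz.
7.9 kHz mod fs = 0.3 kHz.
0.3 kHz ≤ fs/2 = 3.8 kHz, appears at 0.3 kHz.
24.2 kHz mod fs = 1.4 kHz.
1.4 kHz ≤ fs/2 = 3.8 kHz, appears at 1.4 kHz.
Distinct values: {0.3 kHz, 1.4 kHz, 2 kHz}.

0.3 kHz, 1.4 kHz, 2 kHz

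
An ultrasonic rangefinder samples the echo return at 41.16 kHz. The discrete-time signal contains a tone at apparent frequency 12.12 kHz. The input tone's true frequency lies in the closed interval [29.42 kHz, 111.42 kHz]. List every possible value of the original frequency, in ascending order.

Frequencies that alias to 12.12 kHz are k·fs ± 12.12 kHz for integer k ≥ 0.
k=0: 12.12 kHz.
k=1: 29.04 kHz, 53.28 kHz.
k=2: 70.2 kHz, 94.44 kHz.
k=3: 111.36 kHz, 135.6 kHz.
k=4: 152.52 kHz, 176.76 kHz.
Within [29.42 kHz, 111.42 kHz]: 53.28 kHz, 70.2 kHz, 94.44 kHz, 111.36 kHz.

53.28 kHz, 70.2 kHz, 94.44 kHz, 111.36 kHz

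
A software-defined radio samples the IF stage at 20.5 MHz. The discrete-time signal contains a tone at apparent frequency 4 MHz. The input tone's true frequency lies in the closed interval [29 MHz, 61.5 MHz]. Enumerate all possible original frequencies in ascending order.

Frequencies that alias to 4 MHz are k·fs ± 4 MHz for integer k ≥ 0.
k=0: 4 MHz.
k=1: 16.5 MHz, 24.5 MHz.
k=2: 37 MHz, 45 MHz.
k=3: 57.5 MHz, 65.5 MHz.
k=4: 78 MHz, 86 MHz.
Within [29 MHz, 61.5 MHz]: 37 MHz, 45 MHz, 57.5 MHz.

37 MHz, 45 MHz, 57.5 MHz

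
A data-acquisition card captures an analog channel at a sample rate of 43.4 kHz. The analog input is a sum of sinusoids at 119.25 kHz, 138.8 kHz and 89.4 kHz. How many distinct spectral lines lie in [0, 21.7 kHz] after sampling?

3

fs/2 = 21.7 kHz.
119.25 kHz mod fs = 32.45 kHz.
32.45 kHz > fs/2 = 21.7 kHz, folds to fs − 32.45 kHz = 10.95 kHz.
138.8 kHz mod fs = 8.6 kHz.
8.6 kHz ≤ fs/2 = 21.7 kHz, appears at 8.6 kHz.
89.4 kHz mod fs = 2.6 kHz.
2.6 kHz ≤ fs/2 = 21.7 kHz, appears at 2.6 kHz.
Distinct values: {2.6 kHz, 8.6 kHz, 10.95 kHz} → 3.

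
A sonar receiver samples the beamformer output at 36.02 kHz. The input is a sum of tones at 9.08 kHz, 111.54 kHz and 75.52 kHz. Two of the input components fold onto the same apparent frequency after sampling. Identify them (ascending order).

75.52 kHz, 111.54 kHz

fs/2 = 18.01 kHz.
9.08 kHz ≤ fs/2 = 18.01 kHz, passes unchanged.
111.54 kHz mod fs = 3.48 kHz.
3.48 kHz ≤ fs/2 = 18.01 kHz, appears at 3.48 kHz.
75.52 kHz mod fs = 3.48 kHz.
3.48 kHz ≤ fs/2 = 18.01 kHz, appears at 3.48 kHz.
75.52 kHz and 111.54 kHz both map to 3.48 kHz.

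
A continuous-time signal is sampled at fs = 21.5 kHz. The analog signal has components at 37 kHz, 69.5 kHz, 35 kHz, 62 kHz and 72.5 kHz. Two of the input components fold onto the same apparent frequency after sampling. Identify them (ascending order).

fs/2 = 10.75 kHz.
37 kHz mod fs = 15.5 kHz.
15.5 kHz > fs/2 = 10.75 kHz, folds to fs − 15.5 kHz = 6 kHz.
69.5 kHz mod fs = 5 kHz.
5 kHz ≤ fs/2 = 10.75 kHz, appears at 5 kHz.
35 kHz mod fs = 13.5 kHz.
13.5 kHz > fs/2 = 10.75 kHz, folds to fs − 13.5 kHz = 8 kHz.
62 kHz mod fs = 19 kHz.
19 kHz > fs/2 = 10.75 kHz, folds to fs − 19 kHz = 2.5 kHz.
72.5 kHz mod fs = 8 kHz.
8 kHz ≤ fs/2 = 10.75 kHz, appears at 8 kHz.
35 kHz and 72.5 kHz both map to 8 kHz.

35 kHz, 72.5 kHz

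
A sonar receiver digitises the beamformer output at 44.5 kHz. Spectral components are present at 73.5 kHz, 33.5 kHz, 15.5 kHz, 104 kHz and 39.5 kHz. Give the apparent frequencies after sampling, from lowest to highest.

5 kHz, 11 kHz, 15 kHz, 15.5 kHz

fs/2 = 22.25 kHz.
73.5 kHz mod fs = 29 kHz.
29 kHz > fs/2 = 22.25 kHz, folds to fs − 29 kHz = 15.5 kHz.
33.5 kHz > fs/2 = 22.25 kHz, folds to fs − 33.5 kHz = 11 kHz.
15.5 kHz ≤ fs/2 = 22.25 kHz, passes unchanged.
104 kHz mod fs = 15 kHz.
15 kHz ≤ fs/2 = 22.25 kHz, appears at 15 kHz.
39.5 kHz > fs/2 = 22.25 kHz, folds to fs − 39.5 kHz = 5 kHz.
Distinct values: {5 kHz, 11 kHz, 15 kHz, 15.5 kHz}.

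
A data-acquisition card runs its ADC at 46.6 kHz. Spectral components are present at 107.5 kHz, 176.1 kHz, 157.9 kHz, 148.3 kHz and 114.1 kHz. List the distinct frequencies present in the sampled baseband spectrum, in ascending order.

fs/2 = 23.3 kHz.
107.5 kHz mod fs = 14.3 kHz.
14.3 kHz ≤ fs/2 = 23.3 kHz, appears at 14.3 kHz.
176.1 kHz mod fs = 36.3 kHz.
36.3 kHz > fs/2 = 23.3 kHz, folds to fs − 36.3 kHz = 10.3 kHz.
157.9 kHz mod fs = 18.1 kHz.
18.1 kHz ≤ fs/2 = 23.3 kHz, appears at 18.1 kHz.
148.3 kHz mod fs = 8.5 kHz.
8.5 kHz ≤ fs/2 = 23.3 kHz, appears at 8.5 kHz.
114.1 kHz mod fs = 20.9 kHz.
20.9 kHz ≤ fs/2 = 23.3 kHz, appears at 20.9 kHz.
Distinct values: {8.5 kHz, 10.3 kHz, 14.3 kHz, 18.1 kHz, 20.9 kHz}.

8.5 kHz, 10.3 kHz, 14.3 kHz, 18.1 kHz, 20.9 kHz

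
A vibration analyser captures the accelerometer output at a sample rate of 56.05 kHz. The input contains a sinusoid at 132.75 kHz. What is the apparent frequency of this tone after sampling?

20.65 kHz

132.75 kHz mod fs = 20.65 kHz.
20.65 kHz ≤ fs/2 = 28.025 kHz, appears at 20.65 kHz.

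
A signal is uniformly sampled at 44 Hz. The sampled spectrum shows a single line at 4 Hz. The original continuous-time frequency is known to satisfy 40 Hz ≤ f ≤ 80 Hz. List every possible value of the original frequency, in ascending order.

40 Hz, 48 Hz

Frequencies that alias to 4 Hz are k·fs ± 4 Hz for integer k ≥ 0.
k=0: 4 Hz.
k=1: 40 Hz, 48 Hz.
k=2: 84 Hz, 92 Hz.
Within [40 Hz, 80 Hz]: 40 Hz, 48 Hz.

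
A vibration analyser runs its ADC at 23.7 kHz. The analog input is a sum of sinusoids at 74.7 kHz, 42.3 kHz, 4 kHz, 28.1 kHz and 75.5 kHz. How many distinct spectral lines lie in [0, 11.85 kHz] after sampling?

fs/2 = 11.85 kHz.
74.7 kHz mod fs = 3.6 kHz.
3.6 kHz ≤ fs/2 = 11.85 kHz, appears at 3.6 kHz.
42.3 kHz mod fs = 18.6 kHz.
18.6 kHz > fs/2 = 11.85 kHz, folds to fs − 18.6 kHz = 5.1 kHz.
4 kHz ≤ fs/2 = 11.85 kHz, passes unchanged.
28.1 kHz mod fs = 4.4 kHz.
4.4 kHz ≤ fs/2 = 11.85 kHz, appears at 4.4 kHz.
75.5 kHz mod fs = 4.4 kHz.
4.4 kHz ≤ fs/2 = 11.85 kHz, appears at 4.4 kHz.
Distinct values: {3.6 kHz, 4 kHz, 4.4 kHz, 5.1 kHz} → 4.

4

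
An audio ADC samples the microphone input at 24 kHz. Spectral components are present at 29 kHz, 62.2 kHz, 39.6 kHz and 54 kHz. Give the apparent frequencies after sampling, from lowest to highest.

fs/2 = 12 kHz.
29 kHz mod fs = 5 kHz.
5 kHz ≤ fs/2 = 12 kHz, appears at 5 kHz.
62.2 kHz mod fs = 14.2 kHz.
14.2 kHz > fs/2 = 12 kHz, folds to fs − 14.2 kHz = 9.8 kHz.
39.6 kHz mod fs = 15.6 kHz.
15.6 kHz > fs/2 = 12 kHz, folds to fs − 15.6 kHz = 8.4 kHz.
54 kHz mod fs = 6 kHz.
6 kHz ≤ fs/2 = 12 kHz, appears at 6 kHz.
Distinct values: {5 kHz, 6 kHz, 8.4 kHz, 9.8 kHz}.

5 kHz, 6 kHz, 8.4 kHz, 9.8 kHz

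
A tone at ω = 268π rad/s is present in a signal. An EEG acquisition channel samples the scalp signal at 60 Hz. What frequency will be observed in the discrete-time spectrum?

ω = 268π rad/s → f = ω/(2π) = 134 Hz.
134 Hz mod fs = 14 Hz.
14 Hz ≤ fs/2 = 30 Hz, appears at 14 Hz.

14 Hz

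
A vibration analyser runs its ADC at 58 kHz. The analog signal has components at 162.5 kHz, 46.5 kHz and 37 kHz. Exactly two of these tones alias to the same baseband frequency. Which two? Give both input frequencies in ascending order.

fs/2 = 29 kHz.
162.5 kHz mod fs = 46.5 kHz.
46.5 kHz > fs/2 = 29 kHz, folds to fs − 46.5 kHz = 11.5 kHz.
46.5 kHz > fs/2 = 29 kHz, folds to fs − 46.5 kHz = 11.5 kHz.
37 kHz > fs/2 = 29 kHz, folds to fs − 37 kHz = 21 kHz.
46.5 kHz and 162.5 kHz both map to 11.5 kHz.

46.5 kHz, 162.5 kHz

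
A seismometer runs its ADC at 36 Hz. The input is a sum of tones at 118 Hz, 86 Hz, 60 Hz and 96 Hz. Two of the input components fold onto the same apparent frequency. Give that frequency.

12 Hz

fs/2 = 18 Hz.
118 Hz mod fs = 10 Hz.
10 Hz ≤ fs/2 = 18 Hz, appears at 10 Hz.
86 Hz mod fs = 14 Hz.
14 Hz ≤ fs/2 = 18 Hz, appears at 14 Hz.
60 Hz mod fs = 24 Hz.
24 Hz > fs/2 = 18 Hz, folds to fs − 24 Hz = 12 Hz.
96 Hz mod fs = 24 Hz.
24 Hz > fs/2 = 18 Hz, folds to fs − 24 Hz = 12 Hz.
60 Hz and 96 Hz both map to 12 Hz.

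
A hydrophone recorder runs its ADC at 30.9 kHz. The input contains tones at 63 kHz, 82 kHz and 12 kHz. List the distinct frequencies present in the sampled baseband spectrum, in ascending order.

fs/2 = 15.45 kHz.
63 kHz mod fs = 1.2 kHz.
1.2 kHz ≤ fs/2 = 15.45 kHz, appears at 1.2 kHz.
82 kHz mod fs = 20.2 kHz.
20.2 kHz > fs/2 = 15.45 kHz, folds to fs − 20.2 kHz = 10.7 kHz.
12 kHz ≤ fs/2 = 15.45 kHz, passes unchanged.
Distinct values: {1.2 kHz, 10.7 kHz, 12 kHz}.

1.2 kHz, 10.7 kHz, 12 kHz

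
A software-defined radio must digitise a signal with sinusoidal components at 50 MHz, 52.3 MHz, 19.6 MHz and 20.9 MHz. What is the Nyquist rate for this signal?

Highest-frequency component: 52.3 MHz.
Nyquist rate = 2 × 52.3 MHz = 104.6 MHz.

104.6 MHz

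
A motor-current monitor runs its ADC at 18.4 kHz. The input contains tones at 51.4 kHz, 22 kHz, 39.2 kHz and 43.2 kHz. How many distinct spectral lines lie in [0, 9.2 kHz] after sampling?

fs/2 = 9.2 kHz.
51.4 kHz mod fs = 14.6 kHz.
14.6 kHz > fs/2 = 9.2 kHz, folds to fs − 14.6 kHz = 3.8 kHz.
22 kHz mod fs = 3.6 kHz.
3.6 kHz ≤ fs/2 = 9.2 kHz, appears at 3.6 kHz.
39.2 kHz mod fs = 2.4 kHz.
2.4 kHz ≤ fs/2 = 9.2 kHz, appears at 2.4 kHz.
43.2 kHz mod fs = 6.4 kHz.
6.4 kHz ≤ fs/2 = 9.2 kHz, appears at 6.4 kHz.
Distinct values: {2.4 kHz, 3.6 kHz, 3.8 kHz, 6.4 kHz} → 4.

4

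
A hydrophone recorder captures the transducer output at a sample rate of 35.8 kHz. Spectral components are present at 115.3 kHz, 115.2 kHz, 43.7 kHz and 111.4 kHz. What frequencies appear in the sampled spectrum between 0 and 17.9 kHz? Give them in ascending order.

4 kHz, 7.8 kHz, 7.9 kHz

fs/2 = 17.9 kHz.
115.3 kHz mod fs = 7.9 kHz.
7.9 kHz ≤ fs/2 = 17.9 kHz, appears at 7.9 kHz.
115.2 kHz mod fs = 7.8 kHz.
7.8 kHz ≤ fs/2 = 17.9 kHz, appears at 7.8 kHz.
43.7 kHz mod fs = 7.9 kHz.
7.9 kHz ≤ fs/2 = 17.9 kHz, appears at 7.9 kHz.
111.4 kHz mod fs = 4 kHz.
4 kHz ≤ fs/2 = 17.9 kHz, appears at 4 kHz.
Distinct values: {4 kHz, 7.8 kHz, 7.9 kHz}.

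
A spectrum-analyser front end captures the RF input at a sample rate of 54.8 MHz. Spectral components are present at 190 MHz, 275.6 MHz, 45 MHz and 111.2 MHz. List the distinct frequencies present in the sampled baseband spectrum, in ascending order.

1.6 MHz, 9.8 MHz, 25.6 MHz

fs/2 = 27.4 MHz.
190 MHz mod fs = 25.6 MHz.
25.6 MHz ≤ fs/2 = 27.4 MHz, appears at 25.6 MHz.
275.6 MHz mod fs = 1.6 MHz.
1.6 MHz ≤ fs/2 = 27.4 MHz, appears at 1.6 MHz.
45 MHz > fs/2 = 27.4 MHz, folds to fs − 45 MHz = 9.8 MHz.
111.2 MHz mod fs = 1.6 MHz.
1.6 MHz ≤ fs/2 = 27.4 MHz, appears at 1.6 MHz.
Distinct values: {1.6 MHz, 9.8 MHz, 25.6 MHz}.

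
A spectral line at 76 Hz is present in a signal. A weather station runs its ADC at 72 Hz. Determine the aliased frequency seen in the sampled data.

76 Hz mod fs = 4 Hz.
4 Hz ≤ fs/2 = 36 Hz, appears at 4 Hz.

4 Hz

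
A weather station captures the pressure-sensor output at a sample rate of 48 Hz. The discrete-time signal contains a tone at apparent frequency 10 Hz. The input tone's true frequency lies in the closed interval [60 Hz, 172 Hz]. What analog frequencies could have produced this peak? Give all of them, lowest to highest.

86 Hz, 106 Hz, 134 Hz, 154 Hz

Frequencies that alias to 10 Hz are k·fs ± 10 Hz for integer k ≥ 0.
k=0: 10 Hz.
k=1: 38 Hz, 58 Hz.
k=2: 86 Hz, 106 Hz.
k=3: 134 Hz, 154 Hz.
k=4: 182 Hz, 202 Hz.
Within [60 Hz, 172 Hz]: 86 Hz, 106 Hz, 134 Hz, 154 Hz.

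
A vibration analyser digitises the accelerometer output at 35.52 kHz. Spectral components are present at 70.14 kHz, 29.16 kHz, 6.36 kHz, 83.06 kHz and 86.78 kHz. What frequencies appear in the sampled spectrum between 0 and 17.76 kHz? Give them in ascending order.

fs/2 = 17.76 kHz.
70.14 kHz mod fs = 34.62 kHz.
34.62 kHz > fs/2 = 17.76 kHz, folds to fs − 34.62 kHz = 0.9 kHz.
29.16 kHz > fs/2 = 17.76 kHz, folds to fs − 29.16 kHz = 6.36 kHz.
6.36 kHz ≤ fs/2 = 17.76 kHz, passes unchanged.
83.06 kHz mod fs = 12.02 kHz.
12.02 kHz ≤ fs/2 = 17.76 kHz, appears at 12.02 kHz.
86.78 kHz mod fs = 15.74 kHz.
15.74 kHz ≤ fs/2 = 17.76 kHz, appears at 15.74 kHz.
Distinct values: {0.9 kHz, 6.36 kHz, 12.02 kHz, 15.74 kHz}.

0.9 kHz, 6.36 kHz, 12.02 kHz, 15.74 kHz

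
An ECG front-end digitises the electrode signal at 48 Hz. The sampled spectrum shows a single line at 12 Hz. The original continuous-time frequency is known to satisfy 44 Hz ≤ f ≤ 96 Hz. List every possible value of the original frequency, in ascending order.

Frequencies that alias to 12 Hz are k·fs ± 12 Hz for integer k ≥ 0.
k=0: 12 Hz.
k=1: 36 Hz, 60 Hz.
k=2: 84 Hz, 108 Hz.
k=3: 132 Hz, 156 Hz.
Within [44 Hz, 96 Hz]: 60 Hz, 84 Hz.

60 Hz, 84 Hz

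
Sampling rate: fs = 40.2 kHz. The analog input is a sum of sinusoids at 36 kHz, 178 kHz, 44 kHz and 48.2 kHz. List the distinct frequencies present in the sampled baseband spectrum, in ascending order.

3.8 kHz, 4.2 kHz, 8 kHz, 17.2 kHz

fs/2 = 20.1 kHz.
36 kHz > fs/2 = 20.1 kHz, folds to fs − 36 kHz = 4.2 kHz.
178 kHz mod fs = 17.2 kHz.
17.2 kHz ≤ fs/2 = 20.1 kHz, appears at 17.2 kHz.
44 kHz mod fs = 3.8 kHz.
3.8 kHz ≤ fs/2 = 20.1 kHz, appears at 3.8 kHz.
48.2 kHz mod fs = 8 kHz.
8 kHz ≤ fs/2 = 20.1 kHz, appears at 8 kHz.
Distinct values: {3.8 kHz, 4.2 kHz, 8 kHz, 17.2 kHz}.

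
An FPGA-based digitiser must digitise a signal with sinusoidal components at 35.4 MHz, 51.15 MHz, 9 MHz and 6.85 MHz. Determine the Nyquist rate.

102.3 MHz

Highest-frequency component: 51.15 MHz.
Nyquist rate = 2 × 51.15 MHz = 102.3 MHz.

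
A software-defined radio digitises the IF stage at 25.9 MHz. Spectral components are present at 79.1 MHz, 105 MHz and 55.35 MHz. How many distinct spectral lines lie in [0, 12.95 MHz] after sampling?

fs/2 = 12.95 MHz.
79.1 MHz mod fs = 1.4 MHz.
1.4 MHz ≤ fs/2 = 12.95 MHz, appears at 1.4 MHz.
105 MHz mod fs = 1.4 MHz.
1.4 MHz ≤ fs/2 = 12.95 MHz, appears at 1.4 MHz.
55.35 MHz mod fs = 3.55 MHz.
3.55 MHz ≤ fs/2 = 12.95 MHz, appears at 3.55 MHz.
Distinct values: {1.4 MHz, 3.55 MHz} → 2.

2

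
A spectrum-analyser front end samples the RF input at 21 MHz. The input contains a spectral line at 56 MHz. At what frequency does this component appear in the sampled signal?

7 MHz

56 MHz mod fs = 14 MHz.
14 MHz > fs/2 = 10.5 MHz, folds to fs − 14 MHz = 7 MHz.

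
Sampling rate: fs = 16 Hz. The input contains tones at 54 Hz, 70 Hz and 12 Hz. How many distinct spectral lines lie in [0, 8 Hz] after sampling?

fs/2 = 8 Hz.
54 Hz mod fs = 6 Hz.
6 Hz ≤ fs/2 = 8 Hz, appears at 6 Hz.
70 Hz mod fs = 6 Hz.
6 Hz ≤ fs/2 = 8 Hz, appears at 6 Hz.
12 Hz > fs/2 = 8 Hz, folds to fs − 12 Hz = 4 Hz.
Distinct values: {4 Hz, 6 Hz} → 2.

2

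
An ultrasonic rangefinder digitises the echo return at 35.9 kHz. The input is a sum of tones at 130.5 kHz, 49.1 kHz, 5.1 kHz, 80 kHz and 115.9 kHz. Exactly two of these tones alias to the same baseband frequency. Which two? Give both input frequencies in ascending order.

80 kHz, 115.9 kHz

fs/2 = 17.95 kHz.
130.5 kHz mod fs = 22.8 kHz.
22.8 kHz > fs/2 = 17.95 kHz, folds to fs − 22.8 kHz = 13.1 kHz.
49.1 kHz mod fs = 13.2 kHz.
13.2 kHz ≤ fs/2 = 17.95 kHz, appears at 13.2 kHz.
5.1 kHz ≤ fs/2 = 17.95 kHz, passes unchanged.
80 kHz mod fs = 8.2 kHz.
8.2 kHz ≤ fs/2 = 17.95 kHz, appears at 8.2 kHz.
115.9 kHz mod fs = 8.2 kHz.
8.2 kHz ≤ fs/2 = 17.95 kHz, appears at 8.2 kHz.
80 kHz and 115.9 kHz both map to 8.2 kHz.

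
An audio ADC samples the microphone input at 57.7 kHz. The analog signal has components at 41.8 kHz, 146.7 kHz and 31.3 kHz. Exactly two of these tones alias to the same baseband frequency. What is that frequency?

26.4 kHz

fs/2 = 28.85 kHz.
41.8 kHz > fs/2 = 28.85 kHz, folds to fs − 41.8 kHz = 15.9 kHz.
146.7 kHz mod fs = 31.3 kHz.
31.3 kHz > fs/2 = 28.85 kHz, folds to fs − 31.3 kHz = 26.4 kHz.
31.3 kHz > fs/2 = 28.85 kHz, folds to fs − 31.3 kHz = 26.4 kHz.
31.3 kHz and 146.7 kHz both map to 26.4 kHz.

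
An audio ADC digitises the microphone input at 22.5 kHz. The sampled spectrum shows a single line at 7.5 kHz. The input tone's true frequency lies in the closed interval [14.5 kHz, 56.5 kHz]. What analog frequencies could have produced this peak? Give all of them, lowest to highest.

15 kHz, 30 kHz, 37.5 kHz, 52.5 kHz

Frequencies that alias to 7.5 kHz are k·fs ± 7.5 kHz for integer k ≥ 0.
k=0: 7.5 kHz.
k=1: 15 kHz, 30 kHz.
k=2: 37.5 kHz, 52.5 kHz.
k=3: 60 kHz, 75 kHz.
Within [14.5 kHz, 56.5 kHz]: 15 kHz, 30 kHz, 37.5 kHz, 52.5 kHz.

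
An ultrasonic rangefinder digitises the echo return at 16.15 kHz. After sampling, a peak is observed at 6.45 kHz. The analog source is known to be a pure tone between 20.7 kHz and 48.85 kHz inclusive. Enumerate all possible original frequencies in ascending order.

Frequencies that alias to 6.45 kHz are k·fs ± 6.45 kHz for integer k ≥ 0.
k=0: 6.45 kHz.
k=1: 9.7 kHz, 22.6 kHz.
k=2: 25.85 kHz, 38.75 kHz.
k=3: 42 kHz, 54.9 kHz.
k=4: 58.15 kHz, 71.05 kHz.
Within [20.7 kHz, 48.85 kHz]: 22.6 kHz, 25.85 kHz, 38.75 kHz, 42 kHz.

22.6 kHz, 25.85 kHz, 38.75 kHz, 42 kHz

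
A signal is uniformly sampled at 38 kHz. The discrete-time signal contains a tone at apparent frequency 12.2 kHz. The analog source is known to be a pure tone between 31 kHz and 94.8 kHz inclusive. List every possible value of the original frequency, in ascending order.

Frequencies that alias to 12.2 kHz are k·fs ± 12.2 kHz for integer k ≥ 0.
k=0: 12.2 kHz.
k=1: 25.8 kHz, 50.2 kHz.
k=2: 63.8 kHz, 88.2 kHz.
k=3: 101.8 kHz, 126.2 kHz.
Within [31 kHz, 94.8 kHz]: 50.2 kHz, 63.8 kHz, 88.2 kHz.

50.2 kHz, 63.8 kHz, 88.2 kHz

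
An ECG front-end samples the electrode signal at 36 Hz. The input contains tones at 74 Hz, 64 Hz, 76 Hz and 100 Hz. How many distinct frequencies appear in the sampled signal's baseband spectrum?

fs/2 = 18 Hz.
74 Hz mod fs = 2 Hz.
2 Hz ≤ fs/2 = 18 Hz, appears at 2 Hz.
64 Hz mod fs = 28 Hz.
28 Hz > fs/2 = 18 Hz, folds to fs − 28 Hz = 8 Hz.
76 Hz mod fs = 4 Hz.
4 Hz ≤ fs/2 = 18 Hz, appears at 4 Hz.
100 Hz mod fs = 28 Hz.
28 Hz > fs/2 = 18 Hz, folds to fs − 28 Hz = 8 Hz.
Distinct values: {2 Hz, 4 Hz, 8 Hz} → 3.

3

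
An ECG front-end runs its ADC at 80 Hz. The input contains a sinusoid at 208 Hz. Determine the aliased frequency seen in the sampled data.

208 Hz mod fs = 48 Hz.
48 Hz > fs/2 = 40 Hz, folds to fs − 48 Hz = 32 Hz.

32 Hz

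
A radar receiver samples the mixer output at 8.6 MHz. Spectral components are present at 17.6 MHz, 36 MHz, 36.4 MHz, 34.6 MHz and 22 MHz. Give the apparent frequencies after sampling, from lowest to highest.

fs/2 = 4.3 MHz.
17.6 MHz mod fs = 0.4 MHz.
0.4 MHz ≤ fs/2 = 4.3 MHz, appears at 0.4 MHz.
36 MHz mod fs = 1.6 MHz.
1.6 MHz ≤ fs/2 = 4.3 MHz, appears at 1.6 MHz.
36.4 MHz mod fs = 2 MHz.
2 MHz ≤ fs/2 = 4.3 MHz, appears at 2 MHz.
34.6 MHz mod fs = 0.2 MHz.
0.2 MHz ≤ fs/2 = 4.3 MHz, appears at 0.2 MHz.
22 MHz mod fs = 4.8 MHz.
4.8 MHz > fs/2 = 4.3 MHz, folds to fs − 4.8 MHz = 3.8 MHz.
Distinct values: {0.2 MHz, 0.4 MHz, 1.6 MHz, 2 MHz, 3.8 MHz}.

0.2 MHz, 0.4 MHz, 1.6 MHz, 2 MHz, 3.8 MHz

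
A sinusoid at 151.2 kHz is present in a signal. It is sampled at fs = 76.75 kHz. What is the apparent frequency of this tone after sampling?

2.3 kHz

151.2 kHz mod fs = 74.45 kHz.
74.45 kHz > fs/2 = 38.375 kHz, folds to fs − 74.45 kHz = 2.3 kHz.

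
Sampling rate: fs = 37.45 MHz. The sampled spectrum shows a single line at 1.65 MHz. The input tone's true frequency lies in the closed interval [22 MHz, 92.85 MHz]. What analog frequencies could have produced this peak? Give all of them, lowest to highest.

35.8 MHz, 39.1 MHz, 73.25 MHz, 76.55 MHz

Frequencies that alias to 1.65 MHz are k·fs ± 1.65 MHz for integer k ≥ 0.
k=0: 1.65 MHz.
k=1: 35.8 MHz, 39.1 MHz.
k=2: 73.25 MHz, 76.55 MHz.
k=3: 110.7 MHz, 114 MHz.
Within [22 MHz, 92.85 MHz]: 35.8 MHz, 39.1 MHz, 73.25 MHz, 76.55 MHz.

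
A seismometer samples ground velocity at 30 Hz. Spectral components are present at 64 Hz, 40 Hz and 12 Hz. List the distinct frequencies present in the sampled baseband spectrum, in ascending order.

fs/2 = 15 Hz.
64 Hz mod fs = 4 Hz.
4 Hz ≤ fs/2 = 15 Hz, appears at 4 Hz.
40 Hz mod fs = 10 Hz.
10 Hz ≤ fs/2 = 15 Hz, appears at 10 Hz.
12 Hz ≤ fs/2 = 15 Hz, passes unchanged.
Distinct values: {4 Hz, 10 Hz, 12 Hz}.

4 Hz, 10 Hz, 12 Hz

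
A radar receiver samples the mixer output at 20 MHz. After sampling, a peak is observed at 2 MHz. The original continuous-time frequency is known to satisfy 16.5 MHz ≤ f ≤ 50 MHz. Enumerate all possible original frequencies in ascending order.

Frequencies that alias to 2 MHz are k·fs ± 2 MHz for integer k ≥ 0.
k=0: 2 MHz.
k=1: 18 MHz, 22 MHz.
k=2: 38 MHz, 42 MHz.
k=3: 58 MHz, 62 MHz.
Within [16.5 MHz, 50 MHz]: 18 MHz, 22 MHz, 38 MHz, 42 MHz.

18 MHz, 22 MHz, 38 MHz, 42 MHz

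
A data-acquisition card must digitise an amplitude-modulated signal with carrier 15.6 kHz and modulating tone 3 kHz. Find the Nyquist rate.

37.2 kHz

AM sidebands sit at fc ± fm = 12.6 kHz and 18.6 kHz.
Highest-frequency component: 18.6 kHz.
Nyquist rate = 2 × 18.6 kHz = 37.2 kHz.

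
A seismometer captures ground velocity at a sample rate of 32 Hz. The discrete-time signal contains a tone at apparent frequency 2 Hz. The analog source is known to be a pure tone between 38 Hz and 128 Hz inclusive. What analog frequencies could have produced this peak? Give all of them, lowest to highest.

62 Hz, 66 Hz, 94 Hz, 98 Hz, 126 Hz

Frequencies that alias to 2 Hz are k·fs ± 2 Hz for integer k ≥ 0.
k=0: 2 Hz.
k=1: 30 Hz, 34 Hz.
k=2: 62 Hz, 66 Hz.
k=3: 94 Hz, 98 Hz.
k=4: 126 Hz, 130 Hz.
k=5: 158 Hz, 162 Hz.
Within [38 Hz, 128 Hz]: 62 Hz, 66 Hz, 94 Hz, 98 Hz, 126 Hz.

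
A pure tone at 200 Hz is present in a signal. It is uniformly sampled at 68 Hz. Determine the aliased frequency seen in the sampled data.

200 Hz mod fs = 64 Hz.
64 Hz > fs/2 = 34 Hz, folds to fs − 64 Hz = 4 Hz.

4 Hz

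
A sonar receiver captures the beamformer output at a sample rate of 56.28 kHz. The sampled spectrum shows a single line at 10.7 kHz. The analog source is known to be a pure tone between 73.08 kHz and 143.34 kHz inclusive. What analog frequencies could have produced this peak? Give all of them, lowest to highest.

101.86 kHz, 123.26 kHz

Frequencies that alias to 10.7 kHz are k·fs ± 10.7 kHz for integer k ≥ 0.
k=0: 10.7 kHz.
k=1: 45.58 kHz, 66.98 kHz.
k=2: 101.86 kHz, 123.26 kHz.
k=3: 158.14 kHz, 179.54 kHz.
Within [73.08 kHz, 143.34 kHz]: 101.86 kHz, 123.26 kHz.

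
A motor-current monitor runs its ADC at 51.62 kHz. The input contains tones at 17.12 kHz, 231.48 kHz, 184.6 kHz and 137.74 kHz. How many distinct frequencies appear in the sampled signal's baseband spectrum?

fs/2 = 25.81 kHz.
17.12 kHz ≤ fs/2 = 25.81 kHz, passes unchanged.
231.48 kHz mod fs = 25 kHz.
25 kHz ≤ fs/2 = 25.81 kHz, appears at 25 kHz.
184.6 kHz mod fs = 29.74 kHz.
29.74 kHz > fs/2 = 25.81 kHz, folds to fs − 29.74 kHz = 21.88 kHz.
137.74 kHz mod fs = 34.5 kHz.
34.5 kHz > fs/2 = 25.81 kHz, folds to fs − 34.5 kHz = 17.12 kHz.
Distinct values: {17.12 kHz, 21.88 kHz, 25 kHz} → 3.

3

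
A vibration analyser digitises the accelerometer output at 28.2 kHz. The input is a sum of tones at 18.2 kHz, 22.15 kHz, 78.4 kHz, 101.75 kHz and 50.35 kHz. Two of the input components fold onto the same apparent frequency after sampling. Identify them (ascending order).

fs/2 = 14.1 kHz.
18.2 kHz > fs/2 = 14.1 kHz, folds to fs − 18.2 kHz = 10 kHz.
22.15 kHz > fs/2 = 14.1 kHz, folds to fs − 22.15 kHz = 6.05 kHz.
78.4 kHz mod fs = 22 kHz.
22 kHz > fs/2 = 14.1 kHz, folds to fs − 22 kHz = 6.2 kHz.
101.75 kHz mod fs = 17.15 kHz.
17.15 kHz > fs/2 = 14.1 kHz, folds to fs − 17.15 kHz = 11.05 kHz.
50.35 kHz mod fs = 22.15 kHz.
22.15 kHz > fs/2 = 14.1 kHz, folds to fs − 22.15 kHz = 6.05 kHz.
22.15 kHz and 50.35 kHz both map to 6.05 kHz.

22.15 kHz, 50.35 kHz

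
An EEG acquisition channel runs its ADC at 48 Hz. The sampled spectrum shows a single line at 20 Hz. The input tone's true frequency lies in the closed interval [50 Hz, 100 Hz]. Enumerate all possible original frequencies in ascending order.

68 Hz, 76 Hz

Frequencies that alias to 20 Hz are k·fs ± 20 Hz for integer k ≥ 0.
k=0: 20 Hz.
k=1: 28 Hz, 68 Hz.
k=2: 76 Hz, 116 Hz.
k=3: 124 Hz, 164 Hz.
Within [50 Hz, 100 Hz]: 68 Hz, 76 Hz.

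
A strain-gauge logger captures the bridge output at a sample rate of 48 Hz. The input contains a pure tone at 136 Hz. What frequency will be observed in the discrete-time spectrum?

8 Hz

136 Hz mod fs = 40 Hz.
40 Hz > fs/2 = 24 Hz, folds to fs − 40 Hz = 8 Hz.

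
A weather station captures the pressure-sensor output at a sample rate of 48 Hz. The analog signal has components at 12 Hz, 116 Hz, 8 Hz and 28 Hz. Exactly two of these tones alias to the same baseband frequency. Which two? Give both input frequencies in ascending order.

fs/2 = 24 Hz.
12 Hz ≤ fs/2 = 24 Hz, passes unchanged.
116 Hz mod fs = 20 Hz.
20 Hz ≤ fs/2 = 24 Hz, appears at 20 Hz.
8 Hz ≤ fs/2 = 24 Hz, passes unchanged.
28 Hz > fs/2 = 24 Hz, folds to fs − 28 Hz = 20 Hz.
28 Hz and 116 Hz both map to 20 Hz.

28 Hz, 116 Hz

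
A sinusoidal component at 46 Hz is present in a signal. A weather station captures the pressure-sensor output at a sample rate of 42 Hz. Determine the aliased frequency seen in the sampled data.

46 Hz mod fs = 4 Hz.
4 Hz ≤ fs/2 = 21 Hz, appears at 4 Hz.

4 Hz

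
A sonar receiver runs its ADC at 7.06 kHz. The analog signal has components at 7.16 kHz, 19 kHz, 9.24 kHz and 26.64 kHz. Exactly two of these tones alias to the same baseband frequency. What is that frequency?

2.18 kHz

fs/2 = 3.53 kHz.
7.16 kHz mod fs = 0.1 kHz.
0.1 kHz ≤ fs/2 = 3.53 kHz, appears at 0.1 kHz.
19 kHz mod fs = 4.88 kHz.
4.88 kHz > fs/2 = 3.53 kHz, folds to fs − 4.88 kHz = 2.18 kHz.
9.24 kHz mod fs = 2.18 kHz.
2.18 kHz ≤ fs/2 = 3.53 kHz, appears at 2.18 kHz.
26.64 kHz mod fs = 5.46 kHz.
5.46 kHz > fs/2 = 3.53 kHz, folds to fs − 5.46 kHz = 1.6 kHz.
9.24 kHz and 19 kHz both map to 2.18 kHz.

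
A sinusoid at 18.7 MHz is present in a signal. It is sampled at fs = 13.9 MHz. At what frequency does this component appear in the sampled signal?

4.8 MHz

18.7 MHz mod fs = 4.8 MHz.
4.8 MHz ≤ fs/2 = 6.95 MHz, appears at 4.8 MHz.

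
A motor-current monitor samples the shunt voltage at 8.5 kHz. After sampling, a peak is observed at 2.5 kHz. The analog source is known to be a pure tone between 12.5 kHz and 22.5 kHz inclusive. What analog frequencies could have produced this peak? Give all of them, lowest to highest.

Frequencies that alias to 2.5 kHz are k·fs ± 2.5 kHz for integer k ≥ 0.
k=0: 2.5 kHz.
k=1: 6 kHz, 11 kHz.
k=2: 14.5 kHz, 19.5 kHz.
k=3: 23 kHz, 28 kHz.
Within [12.5 kHz, 22.5 kHz]: 14.5 kHz, 19.5 kHz.

14.5 kHz, 19.5 kHz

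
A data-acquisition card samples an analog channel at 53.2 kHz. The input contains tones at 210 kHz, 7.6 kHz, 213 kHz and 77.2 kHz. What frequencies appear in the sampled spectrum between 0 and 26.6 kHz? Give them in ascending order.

fs/2 = 26.6 kHz.
210 kHz mod fs = 50.4 kHz.
50.4 kHz > fs/2 = 26.6 kHz, folds to fs − 50.4 kHz = 2.8 kHz.
7.6 kHz ≤ fs/2 = 26.6 kHz, passes unchanged.
213 kHz mod fs = 0.2 kHz.
0.2 kHz ≤ fs/2 = 26.6 kHz, appears at 0.2 kHz.
77.2 kHz mod fs = 24 kHz.
24 kHz ≤ fs/2 = 26.6 kHz, appears at 24 kHz.
Distinct values: {0.2 kHz, 2.8 kHz, 7.6 kHz, 24 kHz}.

0.2 kHz, 2.8 kHz, 7.6 kHz, 24 kHz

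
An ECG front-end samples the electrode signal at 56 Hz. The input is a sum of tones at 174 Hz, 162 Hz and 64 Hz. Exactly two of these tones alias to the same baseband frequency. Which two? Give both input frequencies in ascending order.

162 Hz, 174 Hz

fs/2 = 28 Hz.
174 Hz mod fs = 6 Hz.
6 Hz ≤ fs/2 = 28 Hz, appears at 6 Hz.
162 Hz mod fs = 50 Hz.
50 Hz > fs/2 = 28 Hz, folds to fs − 50 Hz = 6 Hz.
64 Hz mod fs = 8 Hz.
8 Hz ≤ fs/2 = 28 Hz, appears at 8 Hz.
162 Hz and 174 Hz both map to 6 Hz.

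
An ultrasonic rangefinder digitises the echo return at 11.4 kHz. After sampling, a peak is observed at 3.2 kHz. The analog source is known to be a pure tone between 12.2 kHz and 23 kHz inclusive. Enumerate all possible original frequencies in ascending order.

Frequencies that alias to 3.2 kHz are k·fs ± 3.2 kHz for integer k ≥ 0.
k=0: 3.2 kHz.
k=1: 8.2 kHz, 14.6 kHz.
k=2: 19.6 kHz, 26 kHz.
k=3: 31 kHz, 37.4 kHz.
Within [12.2 kHz, 23 kHz]: 14.6 kHz, 19.6 kHz.

14.6 kHz, 19.6 kHz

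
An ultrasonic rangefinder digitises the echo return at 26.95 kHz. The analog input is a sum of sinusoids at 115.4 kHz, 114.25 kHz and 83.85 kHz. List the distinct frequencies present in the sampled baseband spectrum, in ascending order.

3 kHz, 6.45 kHz, 7.6 kHz

fs/2 = 13.475 kHz.
115.4 kHz mod fs = 7.6 kHz.
7.6 kHz ≤ fs/2 = 13.475 kHz, appears at 7.6 kHz.
114.25 kHz mod fs = 6.45 kHz.
6.45 kHz ≤ fs/2 = 13.475 kHz, appears at 6.45 kHz.
83.85 kHz mod fs = 3 kHz.
3 kHz ≤ fs/2 = 13.475 kHz, appears at 3 kHz.
Distinct values: {3 kHz, 6.45 kHz, 7.6 kHz}.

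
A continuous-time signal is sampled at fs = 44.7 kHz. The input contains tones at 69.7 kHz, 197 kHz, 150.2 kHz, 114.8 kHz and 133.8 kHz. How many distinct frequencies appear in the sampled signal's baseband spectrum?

5

fs/2 = 22.35 kHz.
69.7 kHz mod fs = 25 kHz.
25 kHz > fs/2 = 22.35 kHz, folds to fs − 25 kHz = 19.7 kHz.
197 kHz mod fs = 18.2 kHz.
18.2 kHz ≤ fs/2 = 22.35 kHz, appears at 18.2 kHz.
150.2 kHz mod fs = 16.1 kHz.
16.1 kHz ≤ fs/2 = 22.35 kHz, appears at 16.1 kHz.
114.8 kHz mod fs = 25.4 kHz.
25.4 kHz > fs/2 = 22.35 kHz, folds to fs − 25.4 kHz = 19.3 kHz.
133.8 kHz mod fs = 44.4 kHz.
44.4 kHz > fs/2 = 22.35 kHz, folds to fs − 44.4 kHz = 0.3 kHz.
Distinct values: {0.3 kHz, 16.1 kHz, 18.2 kHz, 19.3 kHz, 19.7 kHz} → 5.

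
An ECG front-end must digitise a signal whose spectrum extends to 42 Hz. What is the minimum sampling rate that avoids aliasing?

Nyquist rate = 2 × 42 Hz = 84 Hz.

84 Hz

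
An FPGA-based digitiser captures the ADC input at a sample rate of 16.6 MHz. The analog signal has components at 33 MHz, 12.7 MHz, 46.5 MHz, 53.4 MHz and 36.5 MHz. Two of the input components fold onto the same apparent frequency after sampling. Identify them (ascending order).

36.5 MHz, 46.5 MHz

fs/2 = 8.3 MHz.
33 MHz mod fs = 16.4 MHz.
16.4 MHz > fs/2 = 8.3 MHz, folds to fs − 16.4 MHz = 0.2 MHz.
12.7 MHz > fs/2 = 8.3 MHz, folds to fs − 12.7 MHz = 3.9 MHz.
46.5 MHz mod fs = 13.3 MHz.
13.3 MHz > fs/2 = 8.3 MHz, folds to fs − 13.3 MHz = 3.3 MHz.
53.4 MHz mod fs = 3.6 MHz.
3.6 MHz ≤ fs/2 = 8.3 MHz, appears at 3.6 MHz.
36.5 MHz mod fs = 3.3 MHz.
3.3 MHz ≤ fs/2 = 8.3 MHz, appears at 3.3 MHz.
36.5 MHz and 46.5 MHz both map to 3.3 MHz.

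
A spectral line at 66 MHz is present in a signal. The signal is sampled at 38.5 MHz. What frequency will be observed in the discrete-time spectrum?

66 MHz mod fs = 27.5 MHz.
27.5 MHz > fs/2 = 19.25 MHz, folds to fs − 27.5 MHz = 11 MHz.

11 MHz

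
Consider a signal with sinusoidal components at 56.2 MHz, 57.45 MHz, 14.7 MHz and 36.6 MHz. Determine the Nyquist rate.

Highest-frequency component: 57.45 MHz.
Nyquist rate = 2 × 57.45 MHz = 114.9 MHz.

114.9 MHz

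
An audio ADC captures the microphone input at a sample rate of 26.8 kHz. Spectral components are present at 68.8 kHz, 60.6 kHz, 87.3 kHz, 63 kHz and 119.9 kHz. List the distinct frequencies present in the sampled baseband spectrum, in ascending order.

fs/2 = 13.4 kHz.
68.8 kHz mod fs = 15.2 kHz.
15.2 kHz > fs/2 = 13.4 kHz, folds to fs − 15.2 kHz = 11.6 kHz.
60.6 kHz mod fs = 7 kHz.
7 kHz ≤ fs/2 = 13.4 kHz, appears at 7 kHz.
87.3 kHz mod fs = 6.9 kHz.
6.9 kHz ≤ fs/2 = 13.4 kHz, appears at 6.9 kHz.
63 kHz mod fs = 9.4 kHz.
9.4 kHz ≤ fs/2 = 13.4 kHz, appears at 9.4 kHz.
119.9 kHz mod fs = 12.7 kHz.
12.7 kHz ≤ fs/2 = 13.4 kHz, appears at 12.7 kHz.
Distinct values: {6.9 kHz, 7 kHz, 9.4 kHz, 11.6 kHz, 12.7 kHz}.

6.9 kHz, 7 kHz, 9.4 kHz, 11.6 kHz, 12.7 kHz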